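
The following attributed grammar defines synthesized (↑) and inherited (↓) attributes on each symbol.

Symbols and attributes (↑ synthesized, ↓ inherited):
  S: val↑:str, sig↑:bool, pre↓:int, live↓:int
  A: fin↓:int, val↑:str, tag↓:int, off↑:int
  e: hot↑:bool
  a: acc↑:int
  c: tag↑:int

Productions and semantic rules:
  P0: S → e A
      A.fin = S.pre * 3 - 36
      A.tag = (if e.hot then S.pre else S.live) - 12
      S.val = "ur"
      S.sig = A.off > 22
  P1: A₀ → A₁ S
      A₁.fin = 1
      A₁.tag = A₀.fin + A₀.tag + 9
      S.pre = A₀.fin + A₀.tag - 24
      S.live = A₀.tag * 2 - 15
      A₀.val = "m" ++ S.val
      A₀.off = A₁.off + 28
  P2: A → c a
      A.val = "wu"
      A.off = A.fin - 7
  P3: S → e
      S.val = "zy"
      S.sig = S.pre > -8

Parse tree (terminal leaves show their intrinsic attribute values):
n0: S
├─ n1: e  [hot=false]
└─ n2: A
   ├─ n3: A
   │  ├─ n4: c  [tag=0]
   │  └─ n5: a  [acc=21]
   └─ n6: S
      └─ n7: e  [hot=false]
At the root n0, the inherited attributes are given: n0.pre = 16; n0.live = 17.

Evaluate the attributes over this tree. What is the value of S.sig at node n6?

1. n0.pre = 16  [given at root]
2. n0.live = 17  [given at root]
3. n1.hot = false  [terminal]
4. n2.fin = 12  [S.pre * 3 - 36]
5. n2.tag = 5  [(if e.hot then S.pre else S.live) - 12]
6. n3.fin = 1  [1]
7. n3.tag = 26  [A₀.fin + A₀.tag + 9]
8. n4.tag = 0  [terminal]
9. n5.acc = 21  [terminal]
10. n3.val = "wu"  ["wu"]
11. n3.off = -6  [A.fin - 7]
12. n6.pre = -7  [A₀.fin + A₀.tag - 24]
13. n6.live = -5  [A₀.tag * 2 - 15]
14. n7.hot = false  [terminal]
15. n6.val = "zy"  ["zy"]
16. n6.sig = true  [S.pre > -8]
17. n2.val = "mzy"  ["m" ++ S.val]
18. n2.off = 22  [A₁.off + 28]
19. n0.val = "ur"  ["ur"]
20. n0.sig = false  [A.off > 22]

true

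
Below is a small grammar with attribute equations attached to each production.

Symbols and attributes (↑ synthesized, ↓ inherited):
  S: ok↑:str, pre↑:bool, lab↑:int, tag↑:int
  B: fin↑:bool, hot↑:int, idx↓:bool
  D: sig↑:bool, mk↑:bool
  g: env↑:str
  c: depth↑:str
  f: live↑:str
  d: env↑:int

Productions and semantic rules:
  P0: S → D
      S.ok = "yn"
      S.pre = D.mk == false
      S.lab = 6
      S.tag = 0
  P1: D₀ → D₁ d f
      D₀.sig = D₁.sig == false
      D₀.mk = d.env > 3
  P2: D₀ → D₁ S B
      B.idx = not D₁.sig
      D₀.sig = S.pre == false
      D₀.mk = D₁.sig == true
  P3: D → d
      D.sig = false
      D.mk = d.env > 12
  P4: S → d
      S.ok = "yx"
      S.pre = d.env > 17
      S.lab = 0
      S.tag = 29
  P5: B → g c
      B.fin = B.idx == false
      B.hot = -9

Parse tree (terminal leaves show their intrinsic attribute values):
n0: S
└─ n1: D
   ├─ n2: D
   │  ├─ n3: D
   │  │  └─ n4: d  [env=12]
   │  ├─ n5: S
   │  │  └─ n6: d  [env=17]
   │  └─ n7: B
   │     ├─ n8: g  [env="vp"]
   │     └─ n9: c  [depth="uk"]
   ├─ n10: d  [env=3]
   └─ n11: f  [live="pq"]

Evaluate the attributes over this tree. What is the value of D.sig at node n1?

false

1. n4.env = 12  [terminal]
2. n3.sig = false  [false]
3. n3.mk = false  [d.env > 12]
4. n6.env = 17  [terminal]
5. n5.ok = "yx"  ["yx"]
6. n5.pre = false  [d.env > 17]
7. n5.lab = 0  [0]
8. n5.tag = 29  [29]
9. n7.idx = true  [not D₁.sig]
10. n8.env = "vp"  [terminal]
11. n9.depth = "uk"  [terminal]
12. n7.fin = false  [B.idx == false]
13. n7.hot = -9  [-9]
14. n2.sig = true  [S.pre == false]
15. n2.mk = false  [D₁.sig == true]
16. n10.env = 3  [terminal]
17. n11.live = "pq"  [terminal]
18. n1.sig = false  [D₁.sig == false]
19. n1.mk = false  [d.env > 3]
20. n0.ok = "yn"  ["yn"]
21. n0.pre = true  [D.mk == false]
22. n0.lab = 6  [6]
23. n0.tag = 0  [0]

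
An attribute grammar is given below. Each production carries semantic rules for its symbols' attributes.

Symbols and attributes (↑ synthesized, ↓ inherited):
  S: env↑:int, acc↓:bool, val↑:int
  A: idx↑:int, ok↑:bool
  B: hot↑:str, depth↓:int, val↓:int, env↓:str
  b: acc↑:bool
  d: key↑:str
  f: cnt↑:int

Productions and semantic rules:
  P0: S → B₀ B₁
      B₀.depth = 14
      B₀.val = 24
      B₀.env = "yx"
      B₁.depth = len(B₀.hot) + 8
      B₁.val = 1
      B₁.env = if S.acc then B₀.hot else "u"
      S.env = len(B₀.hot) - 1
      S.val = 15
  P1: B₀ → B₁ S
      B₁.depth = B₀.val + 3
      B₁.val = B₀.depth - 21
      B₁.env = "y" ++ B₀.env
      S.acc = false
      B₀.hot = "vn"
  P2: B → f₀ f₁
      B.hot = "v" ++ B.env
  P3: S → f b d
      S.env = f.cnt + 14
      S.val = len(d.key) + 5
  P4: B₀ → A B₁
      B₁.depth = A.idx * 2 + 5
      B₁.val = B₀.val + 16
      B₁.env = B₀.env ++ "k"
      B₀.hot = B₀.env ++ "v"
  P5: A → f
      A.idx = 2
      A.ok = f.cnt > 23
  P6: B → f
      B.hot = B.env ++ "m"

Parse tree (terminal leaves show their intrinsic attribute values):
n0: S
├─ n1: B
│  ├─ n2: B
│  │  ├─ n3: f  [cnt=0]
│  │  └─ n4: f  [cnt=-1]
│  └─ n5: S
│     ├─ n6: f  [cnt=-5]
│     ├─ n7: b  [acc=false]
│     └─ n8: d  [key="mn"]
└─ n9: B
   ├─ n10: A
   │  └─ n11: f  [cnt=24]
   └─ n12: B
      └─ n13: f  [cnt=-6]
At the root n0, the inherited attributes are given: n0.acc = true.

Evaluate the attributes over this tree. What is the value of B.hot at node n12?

"vnkm"

1. n0.acc = true  [given at root]
2. n1.depth = 14  [14]
3. n1.val = 24  [24]
4. n1.env = "yx"  ["yx"]
5. n2.depth = 27  [B₀.val + 3]
6. n2.val = -7  [B₀.depth - 21]
7. n2.env = "yyx"  ["y" ++ B₀.env]
8. n3.cnt = 0  [terminal]
9. n4.cnt = -1  [terminal]
10. n2.hot = "vyyx"  ["v" ++ B.env]
11. n5.acc = false  [false]
12. n6.cnt = -5  [terminal]
13. n7.acc = false  [terminal]
14. n8.key = "mn"  [terminal]
15. n5.env = 9  [f.cnt + 14]
16. n5.val = 7  [len(d.key) + 5]
17. n1.hot = "vn"  ["vn"]
18. n9.depth = 10  [len(B₀.hot) + 8]
19. n9.val = 1  [1]
20. n9.env = "vn"  [if S.acc then B₀.hot else "u"]
21. n11.cnt = 24  [terminal]
22. n10.idx = 2  [2]
23. n10.ok = true  [f.cnt > 23]
24. n12.depth = 9  [A.idx * 2 + 5]
25. n12.val = 17  [B₀.val + 16]
26. n12.env = "vnk"  [B₀.env ++ "k"]
27. n13.cnt = -6  [terminal]
28. n12.hot = "vnkm"  [B.env ++ "m"]
29. n9.hot = "vnv"  [B₀.env ++ "v"]
30. n0.env = 1  [len(B₀.hot) - 1]
31. n0.val = 15  [15]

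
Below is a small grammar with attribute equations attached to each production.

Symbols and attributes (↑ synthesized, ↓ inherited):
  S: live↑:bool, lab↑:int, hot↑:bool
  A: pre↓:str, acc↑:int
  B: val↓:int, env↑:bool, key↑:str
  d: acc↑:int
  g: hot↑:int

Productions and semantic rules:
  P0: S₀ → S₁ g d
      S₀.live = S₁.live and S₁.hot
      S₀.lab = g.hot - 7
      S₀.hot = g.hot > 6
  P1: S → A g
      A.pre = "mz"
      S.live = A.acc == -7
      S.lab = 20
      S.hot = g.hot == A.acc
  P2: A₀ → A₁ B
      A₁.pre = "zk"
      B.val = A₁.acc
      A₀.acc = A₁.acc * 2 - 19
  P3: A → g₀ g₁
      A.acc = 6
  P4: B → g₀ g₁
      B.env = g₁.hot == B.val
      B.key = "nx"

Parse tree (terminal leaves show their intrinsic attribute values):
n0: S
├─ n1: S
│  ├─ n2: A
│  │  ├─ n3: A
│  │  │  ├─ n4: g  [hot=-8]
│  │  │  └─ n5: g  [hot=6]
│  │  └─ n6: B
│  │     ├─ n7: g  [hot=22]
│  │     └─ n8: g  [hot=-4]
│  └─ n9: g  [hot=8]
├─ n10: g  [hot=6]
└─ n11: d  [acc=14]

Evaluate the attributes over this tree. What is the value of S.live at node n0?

1. n2.pre = "mz"  ["mz"]
2. n3.pre = "zk"  ["zk"]
3. n4.hot = -8  [terminal]
4. n5.hot = 6  [terminal]
5. n3.acc = 6  [6]
6. n6.val = 6  [A₁.acc]
7. n7.hot = 22  [terminal]
8. n8.hot = -4  [terminal]
9. n6.env = false  [g₁.hot == B.val]
10. n6.key = "nx"  ["nx"]
11. n2.acc = -7  [A₁.acc * 2 - 19]
12. n9.hot = 8  [terminal]
13. n1.live = true  [A.acc == -7]
14. n1.lab = 20  [20]
15. n1.hot = false  [g.hot == A.acc]
16. n10.hot = 6  [terminal]
17. n11.acc = 14  [terminal]
18. n0.live = false  [S₁.live and S₁.hot]
19. n0.lab = -1  [g.hot - 7]
20. n0.hot = false  [g.hot > 6]

false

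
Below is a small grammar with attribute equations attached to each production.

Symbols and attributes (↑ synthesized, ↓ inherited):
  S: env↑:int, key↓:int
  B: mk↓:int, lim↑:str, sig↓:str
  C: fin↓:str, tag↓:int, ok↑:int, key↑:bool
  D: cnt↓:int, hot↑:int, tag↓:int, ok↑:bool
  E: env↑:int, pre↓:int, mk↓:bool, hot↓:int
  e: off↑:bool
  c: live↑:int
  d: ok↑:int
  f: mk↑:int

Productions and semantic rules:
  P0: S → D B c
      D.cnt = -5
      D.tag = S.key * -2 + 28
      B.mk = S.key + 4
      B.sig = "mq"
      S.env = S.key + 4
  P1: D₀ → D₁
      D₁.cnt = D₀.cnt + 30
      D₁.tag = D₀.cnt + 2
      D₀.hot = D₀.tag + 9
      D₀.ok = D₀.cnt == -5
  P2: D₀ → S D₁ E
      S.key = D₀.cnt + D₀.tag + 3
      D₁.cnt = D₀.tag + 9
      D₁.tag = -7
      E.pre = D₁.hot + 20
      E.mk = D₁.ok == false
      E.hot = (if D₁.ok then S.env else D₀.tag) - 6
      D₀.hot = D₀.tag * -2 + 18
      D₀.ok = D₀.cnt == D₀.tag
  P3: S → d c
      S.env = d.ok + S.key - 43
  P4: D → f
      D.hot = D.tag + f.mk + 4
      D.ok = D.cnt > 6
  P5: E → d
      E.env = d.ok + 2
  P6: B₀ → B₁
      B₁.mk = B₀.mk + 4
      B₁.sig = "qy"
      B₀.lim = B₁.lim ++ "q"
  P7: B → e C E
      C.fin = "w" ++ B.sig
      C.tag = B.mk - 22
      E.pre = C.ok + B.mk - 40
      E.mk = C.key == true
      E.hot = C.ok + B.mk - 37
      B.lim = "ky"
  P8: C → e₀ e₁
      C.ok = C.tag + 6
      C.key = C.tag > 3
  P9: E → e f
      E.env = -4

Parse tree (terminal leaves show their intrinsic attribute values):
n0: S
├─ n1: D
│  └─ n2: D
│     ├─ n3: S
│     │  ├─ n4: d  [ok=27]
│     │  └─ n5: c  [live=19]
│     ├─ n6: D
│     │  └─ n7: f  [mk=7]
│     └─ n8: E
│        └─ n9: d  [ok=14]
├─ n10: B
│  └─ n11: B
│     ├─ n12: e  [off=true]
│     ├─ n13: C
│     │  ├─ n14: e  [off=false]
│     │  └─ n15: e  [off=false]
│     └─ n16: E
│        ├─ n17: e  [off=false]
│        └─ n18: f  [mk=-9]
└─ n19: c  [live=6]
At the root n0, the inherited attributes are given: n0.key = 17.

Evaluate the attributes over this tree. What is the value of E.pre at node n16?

1. n0.key = 17  [given at root]
2. n1.cnt = -5  [-5]
3. n1.tag = -6  [S.key * -2 + 28]
4. n2.cnt = 25  [D₀.cnt + 30]
5. n2.tag = -3  [D₀.cnt + 2]
6. n3.key = 25  [D₀.cnt + D₀.tag + 3]
7. n4.ok = 27  [terminal]
8. n5.live = 19  [terminal]
9. n3.env = 9  [d.ok + S.key - 43]
10. n6.cnt = 6  [D₀.tag + 9]
11. n6.tag = -7  [-7]
12. n7.mk = 7  [terminal]
13. n6.hot = 4  [D.tag + f.mk + 4]
14. n6.ok = false  [D.cnt > 6]
15. n8.pre = 24  [D₁.hot + 20]
16. n8.mk = true  [D₁.ok == false]
17. n8.hot = -9  [(if D₁.ok then S.env else D₀.tag) - 6]
18. n9.ok = 14  [terminal]
19. n8.env = 16  [d.ok + 2]
20. n2.hot = 24  [D₀.tag * -2 + 18]
21. n2.ok = false  [D₀.cnt == D₀.tag]
22. n1.hot = 3  [D₀.tag + 9]
23. n1.ok = true  [D₀.cnt == -5]
24. n10.mk = 21  [S.key + 4]
25. n10.sig = "mq"  ["mq"]
26. n11.mk = 25  [B₀.mk + 4]
27. n11.sig = "qy"  ["qy"]
28. n12.off = true  [terminal]
29. n13.fin = "wqy"  ["w" ++ B.sig]
30. n13.tag = 3  [B.mk - 22]
31. n14.off = false  [terminal]
32. n15.off = false  [terminal]
33. n13.ok = 9  [C.tag + 6]
34. n13.key = false  [C.tag > 3]
35. n16.pre = -6  [C.ok + B.mk - 40]
36. n16.mk = false  [C.key == true]
37. n16.hot = -3  [C.ok + B.mk - 37]
38. n17.off = false  [terminal]
39. n18.mk = -9  [terminal]
40. n16.env = -4  [-4]
41. n11.lim = "ky"  ["ky"]
42. n10.lim = "kyq"  [B₁.lim ++ "q"]
43. n19.live = 6  [terminal]
44. n0.env = 21  [S.key + 4]

-6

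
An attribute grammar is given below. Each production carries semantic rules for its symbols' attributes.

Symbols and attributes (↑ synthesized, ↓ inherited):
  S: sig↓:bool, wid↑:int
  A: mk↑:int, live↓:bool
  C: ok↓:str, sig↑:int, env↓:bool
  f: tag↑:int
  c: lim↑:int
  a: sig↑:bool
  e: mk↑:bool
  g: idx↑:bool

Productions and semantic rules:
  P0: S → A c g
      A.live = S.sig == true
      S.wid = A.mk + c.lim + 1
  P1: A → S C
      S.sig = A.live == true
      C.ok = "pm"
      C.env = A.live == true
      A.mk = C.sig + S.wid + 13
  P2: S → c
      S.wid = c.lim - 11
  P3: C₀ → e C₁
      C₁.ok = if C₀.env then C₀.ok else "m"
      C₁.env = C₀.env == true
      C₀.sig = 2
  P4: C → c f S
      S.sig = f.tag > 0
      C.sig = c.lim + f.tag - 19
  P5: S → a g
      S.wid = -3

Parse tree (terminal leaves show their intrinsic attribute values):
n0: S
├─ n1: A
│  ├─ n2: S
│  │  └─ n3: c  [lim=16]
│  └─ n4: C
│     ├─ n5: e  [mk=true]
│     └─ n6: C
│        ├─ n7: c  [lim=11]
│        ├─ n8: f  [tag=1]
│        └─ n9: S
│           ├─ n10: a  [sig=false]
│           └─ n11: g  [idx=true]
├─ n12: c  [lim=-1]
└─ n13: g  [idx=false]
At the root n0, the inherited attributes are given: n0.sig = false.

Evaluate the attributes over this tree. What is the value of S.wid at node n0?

1. n0.sig = false  [given at root]
2. n1.live = false  [S.sig == true]
3. n2.sig = false  [A.live == true]
4. n3.lim = 16  [terminal]
5. n2.wid = 5  [c.lim - 11]
6. n4.ok = "pm"  ["pm"]
7. n4.env = false  [A.live == true]
8. n5.mk = true  [terminal]
9. n6.ok = "m"  [if C₀.env then C₀.ok else "m"]
10. n6.env = false  [C₀.env == true]
11. n7.lim = 11  [terminal]
12. n8.tag = 1  [terminal]
13. n9.sig = true  [f.tag > 0]
14. n10.sig = false  [terminal]
15. n11.idx = true  [terminal]
16. n9.wid = -3  [-3]
17. n6.sig = -7  [c.lim + f.tag - 19]
18. n4.sig = 2  [2]
19. n1.mk = 20  [C.sig + S.wid + 13]
20. n12.lim = -1  [terminal]
21. n13.idx = false  [terminal]
22. n0.wid = 20  [A.mk + c.lim + 1]

20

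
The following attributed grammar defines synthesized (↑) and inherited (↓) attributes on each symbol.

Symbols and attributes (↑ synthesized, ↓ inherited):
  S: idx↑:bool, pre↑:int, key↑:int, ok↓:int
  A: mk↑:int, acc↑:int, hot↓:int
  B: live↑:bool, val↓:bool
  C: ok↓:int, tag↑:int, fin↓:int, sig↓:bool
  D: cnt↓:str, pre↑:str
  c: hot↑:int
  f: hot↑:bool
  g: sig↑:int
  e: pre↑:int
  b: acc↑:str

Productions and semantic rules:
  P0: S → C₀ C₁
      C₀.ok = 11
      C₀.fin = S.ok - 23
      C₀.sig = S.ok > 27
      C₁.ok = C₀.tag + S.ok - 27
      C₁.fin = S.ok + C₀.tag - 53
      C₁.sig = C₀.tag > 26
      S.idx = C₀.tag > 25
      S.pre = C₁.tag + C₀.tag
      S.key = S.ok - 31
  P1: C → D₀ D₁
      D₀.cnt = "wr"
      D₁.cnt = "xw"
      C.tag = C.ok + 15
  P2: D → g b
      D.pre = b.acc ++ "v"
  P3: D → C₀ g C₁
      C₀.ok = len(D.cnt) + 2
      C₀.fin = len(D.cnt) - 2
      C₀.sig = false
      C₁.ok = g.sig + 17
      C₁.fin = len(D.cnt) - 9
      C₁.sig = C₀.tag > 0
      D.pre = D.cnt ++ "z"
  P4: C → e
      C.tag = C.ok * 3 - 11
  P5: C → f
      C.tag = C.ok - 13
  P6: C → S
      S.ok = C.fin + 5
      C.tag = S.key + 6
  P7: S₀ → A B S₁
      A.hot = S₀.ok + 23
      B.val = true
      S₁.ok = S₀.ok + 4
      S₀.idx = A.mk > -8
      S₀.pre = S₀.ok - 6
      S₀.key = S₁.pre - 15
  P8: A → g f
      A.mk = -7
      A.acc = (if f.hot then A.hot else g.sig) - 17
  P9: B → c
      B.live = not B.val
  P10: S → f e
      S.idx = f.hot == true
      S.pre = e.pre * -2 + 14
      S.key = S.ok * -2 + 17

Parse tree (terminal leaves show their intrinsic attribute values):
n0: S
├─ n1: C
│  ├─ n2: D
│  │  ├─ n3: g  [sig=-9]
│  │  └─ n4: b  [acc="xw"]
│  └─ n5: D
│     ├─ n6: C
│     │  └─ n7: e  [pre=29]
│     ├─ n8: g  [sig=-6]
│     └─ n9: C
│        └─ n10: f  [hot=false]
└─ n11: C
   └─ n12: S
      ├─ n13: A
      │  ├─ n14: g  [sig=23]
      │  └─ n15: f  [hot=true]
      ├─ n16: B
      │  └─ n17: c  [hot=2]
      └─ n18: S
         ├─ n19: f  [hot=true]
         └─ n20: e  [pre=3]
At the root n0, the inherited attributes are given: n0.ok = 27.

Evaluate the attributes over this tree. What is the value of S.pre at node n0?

25

1. n0.ok = 27  [given at root]
2. n1.ok = 11  [11]
3. n1.fin = 4  [S.ok - 23]
4. n1.sig = false  [S.ok > 27]
5. n2.cnt = "wr"  ["wr"]
6. n3.sig = -9  [terminal]
7. n4.acc = "xw"  [terminal]
8. n2.pre = "xwv"  [b.acc ++ "v"]
9. n5.cnt = "xw"  ["xw"]
10. n6.ok = 4  [len(D.cnt) + 2]
11. n6.fin = 0  [len(D.cnt) - 2]
12. n6.sig = false  [false]
13. n7.pre = 29  [terminal]
14. n6.tag = 1  [C.ok * 3 - 11]
15. n8.sig = -6  [terminal]
16. n9.ok = 11  [g.sig + 17]
17. n9.fin = -7  [len(D.cnt) - 9]
18. n9.sig = true  [C₀.tag > 0]
19. n10.hot = false  [terminal]
20. n9.tag = -2  [C.ok - 13]
21. n5.pre = "xwz"  [D.cnt ++ "z"]
22. n1.tag = 26  [C.ok + 15]
23. n11.ok = 26  [C₀.tag + S.ok - 27]
24. n11.fin = 0  [S.ok + C₀.tag - 53]
25. n11.sig = false  [C₀.tag > 26]
26. n12.ok = 5  [C.fin + 5]
27. n13.hot = 28  [S₀.ok + 23]
28. n14.sig = 23  [terminal]
29. n15.hot = true  [terminal]
30. n13.mk = -7  [-7]
31. n13.acc = 11  [(if f.hot then A.hot else g.sig) - 17]
32. n16.val = true  [true]
33. n17.hot = 2  [terminal]
34. n16.live = false  [not B.val]
35. n18.ok = 9  [S₀.ok + 4]
36. n19.hot = true  [terminal]
37. n20.pre = 3  [terminal]
38. n18.idx = true  [f.hot == true]
39. n18.pre = 8  [e.pre * -2 + 14]
40. n18.key = -1  [S.ok * -2 + 17]
41. n12.idx = true  [A.mk > -8]
42. n12.pre = -1  [S₀.ok - 6]
43. n12.key = -7  [S₁.pre - 15]
44. n11.tag = -1  [S.key + 6]
45. n0.idx = true  [C₀.tag > 25]
46. n0.pre = 25  [C₁.tag + C₀.tag]
47. n0.key = -4  [S.ok - 31]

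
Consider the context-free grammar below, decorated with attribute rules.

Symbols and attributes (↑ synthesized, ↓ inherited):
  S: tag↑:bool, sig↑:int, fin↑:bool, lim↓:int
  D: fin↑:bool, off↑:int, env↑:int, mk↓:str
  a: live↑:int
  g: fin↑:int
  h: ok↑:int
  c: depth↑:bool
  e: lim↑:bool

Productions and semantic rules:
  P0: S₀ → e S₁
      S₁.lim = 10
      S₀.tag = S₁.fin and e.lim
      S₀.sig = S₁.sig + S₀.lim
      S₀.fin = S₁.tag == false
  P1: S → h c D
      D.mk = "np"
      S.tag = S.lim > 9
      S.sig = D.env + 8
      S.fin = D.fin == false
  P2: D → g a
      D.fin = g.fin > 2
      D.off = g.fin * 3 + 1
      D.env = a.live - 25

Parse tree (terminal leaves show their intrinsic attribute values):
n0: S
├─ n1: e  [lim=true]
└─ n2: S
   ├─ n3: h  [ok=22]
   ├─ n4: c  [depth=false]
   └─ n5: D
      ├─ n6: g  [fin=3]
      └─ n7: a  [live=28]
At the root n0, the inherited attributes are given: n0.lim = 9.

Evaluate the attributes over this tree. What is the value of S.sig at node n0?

1. n0.lim = 9  [given at root]
2. n1.lim = true  [terminal]
3. n2.lim = 10  [10]
4. n3.ok = 22  [terminal]
5. n4.depth = false  [terminal]
6. n5.mk = "np"  ["np"]
7. n6.fin = 3  [terminal]
8. n7.live = 28  [terminal]
9. n5.fin = true  [g.fin > 2]
10. n5.off = 10  [g.fin * 3 + 1]
11. n5.env = 3  [a.live - 25]
12. n2.tag = true  [S.lim > 9]
13. n2.sig = 11  [D.env + 8]
14. n2.fin = false  [D.fin == false]
15. n0.tag = false  [S₁.fin and e.lim]
16. n0.sig = 20  [S₁.sig + S₀.lim]
17. n0.fin = false  [S₁.tag == false]

20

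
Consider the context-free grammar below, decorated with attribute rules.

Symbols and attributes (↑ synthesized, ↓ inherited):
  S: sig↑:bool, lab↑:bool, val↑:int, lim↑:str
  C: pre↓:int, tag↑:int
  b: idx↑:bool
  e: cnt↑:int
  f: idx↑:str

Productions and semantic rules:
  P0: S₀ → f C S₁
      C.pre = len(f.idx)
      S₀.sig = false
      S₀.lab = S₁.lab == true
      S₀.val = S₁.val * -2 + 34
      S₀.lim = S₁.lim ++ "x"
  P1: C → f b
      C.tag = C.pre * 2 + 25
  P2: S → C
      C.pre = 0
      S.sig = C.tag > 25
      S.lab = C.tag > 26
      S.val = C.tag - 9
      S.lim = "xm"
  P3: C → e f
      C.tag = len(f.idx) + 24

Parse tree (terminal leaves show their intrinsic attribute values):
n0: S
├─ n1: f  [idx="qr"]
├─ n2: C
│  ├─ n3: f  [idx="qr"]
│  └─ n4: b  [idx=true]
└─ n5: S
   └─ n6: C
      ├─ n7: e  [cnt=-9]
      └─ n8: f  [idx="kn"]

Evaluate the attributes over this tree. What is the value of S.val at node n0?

0

1. n1.idx = "qr"  [terminal]
2. n2.pre = 2  [len(f.idx)]
3. n3.idx = "qr"  [terminal]
4. n4.idx = true  [terminal]
5. n2.tag = 29  [C.pre * 2 + 25]
6. n6.pre = 0  [0]
7. n7.cnt = -9  [terminal]
8. n8.idx = "kn"  [terminal]
9. n6.tag = 26  [len(f.idx) + 24]
10. n5.sig = true  [C.tag > 25]
11. n5.lab = false  [C.tag > 26]
12. n5.val = 17  [C.tag - 9]
13. n5.lim = "xm"  ["xm"]
14. n0.sig = false  [false]
15. n0.lab = false  [S₁.lab == true]
16. n0.val = 0  [S₁.val * -2 + 34]
17. n0.lim = "xmx"  [S₁.lim ++ "x"]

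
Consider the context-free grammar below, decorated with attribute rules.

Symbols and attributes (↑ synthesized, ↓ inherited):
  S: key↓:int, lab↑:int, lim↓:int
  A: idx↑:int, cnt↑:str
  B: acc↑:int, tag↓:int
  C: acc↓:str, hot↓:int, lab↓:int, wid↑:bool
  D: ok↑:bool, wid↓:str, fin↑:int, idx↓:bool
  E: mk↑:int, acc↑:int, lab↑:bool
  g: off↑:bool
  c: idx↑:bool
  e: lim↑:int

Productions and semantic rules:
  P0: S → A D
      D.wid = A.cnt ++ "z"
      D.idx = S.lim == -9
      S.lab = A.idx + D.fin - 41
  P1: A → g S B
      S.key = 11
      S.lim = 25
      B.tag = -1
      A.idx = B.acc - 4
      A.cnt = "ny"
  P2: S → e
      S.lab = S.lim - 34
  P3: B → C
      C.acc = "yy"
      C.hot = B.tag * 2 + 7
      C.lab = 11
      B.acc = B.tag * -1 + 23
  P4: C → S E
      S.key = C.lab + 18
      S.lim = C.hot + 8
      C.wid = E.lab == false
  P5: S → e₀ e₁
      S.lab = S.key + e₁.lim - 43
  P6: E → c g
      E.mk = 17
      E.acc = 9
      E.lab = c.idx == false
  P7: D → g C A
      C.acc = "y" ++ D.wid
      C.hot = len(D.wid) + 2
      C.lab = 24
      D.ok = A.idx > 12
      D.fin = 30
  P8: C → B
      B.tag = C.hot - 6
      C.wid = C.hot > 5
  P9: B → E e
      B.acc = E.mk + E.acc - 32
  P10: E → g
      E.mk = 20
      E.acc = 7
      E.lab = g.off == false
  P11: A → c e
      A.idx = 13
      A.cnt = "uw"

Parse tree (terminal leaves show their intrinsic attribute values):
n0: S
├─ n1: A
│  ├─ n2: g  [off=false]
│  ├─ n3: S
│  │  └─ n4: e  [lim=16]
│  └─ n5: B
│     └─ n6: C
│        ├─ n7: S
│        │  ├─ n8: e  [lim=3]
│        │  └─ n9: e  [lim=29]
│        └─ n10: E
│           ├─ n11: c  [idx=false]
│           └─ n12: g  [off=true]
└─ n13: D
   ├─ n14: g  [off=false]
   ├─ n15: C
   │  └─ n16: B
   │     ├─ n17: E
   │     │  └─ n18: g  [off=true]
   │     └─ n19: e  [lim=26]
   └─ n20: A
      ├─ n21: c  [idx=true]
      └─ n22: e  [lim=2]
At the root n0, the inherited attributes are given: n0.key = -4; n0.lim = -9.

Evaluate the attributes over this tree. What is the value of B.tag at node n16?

1. n0.key = -4  [given at root]
2. n0.lim = -9  [given at root]
3. n2.off = false  [terminal]
4. n3.key = 11  [11]
5. n3.lim = 25  [25]
6. n4.lim = 16  [terminal]
7. n3.lab = -9  [S.lim - 34]
8. n5.tag = -1  [-1]
9. n6.acc = "yy"  ["yy"]
10. n6.hot = 5  [B.tag * 2 + 7]
11. n6.lab = 11  [11]
12. n7.key = 29  [C.lab + 18]
13. n7.lim = 13  [C.hot + 8]
14. n8.lim = 3  [terminal]
15. n9.lim = 29  [terminal]
16. n7.lab = 15  [S.key + e₁.lim - 43]
17. n11.idx = false  [terminal]
18. n12.off = true  [terminal]
19. n10.mk = 17  [17]
20. n10.acc = 9  [9]
21. n10.lab = true  [c.idx == false]
22. n6.wid = false  [E.lab == false]
23. n5.acc = 24  [B.tag * -1 + 23]
24. n1.idx = 20  [B.acc - 4]
25. n1.cnt = "ny"  ["ny"]
26. n13.wid = "nyz"  [A.cnt ++ "z"]
27. n13.idx = true  [S.lim == -9]
28. n14.off = false  [terminal]
29. n15.acc = "ynyz"  ["y" ++ D.wid]
30. n15.hot = 5  [len(D.wid) + 2]
31. n15.lab = 24  [24]
32. n16.tag = -1  [C.hot - 6]
33. n18.off = true  [terminal]
34. n17.mk = 20  [20]
35. n17.acc = 7  [7]
36. n17.lab = false  [g.off == false]
37. n19.lim = 26  [terminal]
38. n16.acc = -5  [E.mk + E.acc - 32]
39. n15.wid = false  [C.hot > 5]
40. n21.idx = true  [terminal]
41. n22.lim = 2  [terminal]
42. n20.idx = 13  [13]
43. n20.cnt = "uw"  ["uw"]
44. n13.ok = true  [A.idx > 12]
45. n13.fin = 30  [30]
46. n0.lab = 9  [A.idx + D.fin - 41]

-1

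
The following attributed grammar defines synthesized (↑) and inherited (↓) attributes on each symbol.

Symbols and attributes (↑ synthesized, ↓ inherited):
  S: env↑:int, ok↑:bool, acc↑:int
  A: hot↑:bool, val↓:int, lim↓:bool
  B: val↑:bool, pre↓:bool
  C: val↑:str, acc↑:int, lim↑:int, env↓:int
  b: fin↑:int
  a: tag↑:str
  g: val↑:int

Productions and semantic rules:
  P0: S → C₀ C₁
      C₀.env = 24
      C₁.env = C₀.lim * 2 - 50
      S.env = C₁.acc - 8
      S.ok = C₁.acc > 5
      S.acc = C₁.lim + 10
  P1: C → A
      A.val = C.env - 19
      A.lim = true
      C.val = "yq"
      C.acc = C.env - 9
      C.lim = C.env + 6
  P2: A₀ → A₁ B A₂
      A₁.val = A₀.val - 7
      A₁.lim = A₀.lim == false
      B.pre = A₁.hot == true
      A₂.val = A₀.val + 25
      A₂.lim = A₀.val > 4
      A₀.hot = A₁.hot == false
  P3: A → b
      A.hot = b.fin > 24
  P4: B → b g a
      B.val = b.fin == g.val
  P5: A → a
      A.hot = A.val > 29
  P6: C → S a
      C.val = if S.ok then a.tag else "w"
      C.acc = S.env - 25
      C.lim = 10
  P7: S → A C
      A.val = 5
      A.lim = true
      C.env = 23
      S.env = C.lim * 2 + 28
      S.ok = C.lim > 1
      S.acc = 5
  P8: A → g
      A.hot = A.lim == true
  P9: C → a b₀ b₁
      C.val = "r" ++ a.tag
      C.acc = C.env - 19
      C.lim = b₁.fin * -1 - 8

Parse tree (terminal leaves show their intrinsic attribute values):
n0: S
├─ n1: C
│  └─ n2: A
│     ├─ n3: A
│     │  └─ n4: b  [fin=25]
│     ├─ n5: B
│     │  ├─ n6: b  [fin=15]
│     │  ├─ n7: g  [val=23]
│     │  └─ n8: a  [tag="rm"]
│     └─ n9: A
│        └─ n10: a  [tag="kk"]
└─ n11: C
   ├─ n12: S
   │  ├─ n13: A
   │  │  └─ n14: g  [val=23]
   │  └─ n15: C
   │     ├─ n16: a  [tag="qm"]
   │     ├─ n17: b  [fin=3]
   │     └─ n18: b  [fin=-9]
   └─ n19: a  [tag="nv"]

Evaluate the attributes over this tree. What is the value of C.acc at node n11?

5

1. n1.env = 24  [24]
2. n2.val = 5  [C.env - 19]
3. n2.lim = true  [true]
4. n3.val = -2  [A₀.val - 7]
5. n3.lim = false  [A₀.lim == false]
6. n4.fin = 25  [terminal]
7. n3.hot = true  [b.fin > 24]
8. n5.pre = true  [A₁.hot == true]
9. n6.fin = 15  [terminal]
10. n7.val = 23  [terminal]
11. n8.tag = "rm"  [terminal]
12. n5.val = false  [b.fin == g.val]
13. n9.val = 30  [A₀.val + 25]
14. n9.lim = true  [A₀.val > 4]
15. n10.tag = "kk"  [terminal]
16. n9.hot = true  [A.val > 29]
17. n2.hot = false  [A₁.hot == false]
18. n1.val = "yq"  ["yq"]
19. n1.acc = 15  [C.env - 9]
20. n1.lim = 30  [C.env + 6]
21. n11.env = 10  [C₀.lim * 2 - 50]
22. n13.val = 5  [5]
23. n13.lim = true  [true]
24. n14.val = 23  [terminal]
25. n13.hot = true  [A.lim == true]
26. n15.env = 23  [23]
27. n16.tag = "qm"  [terminal]
28. n17.fin = 3  [terminal]
29. n18.fin = -9  [terminal]
30. n15.val = "rqm"  ["r" ++ a.tag]
31. n15.acc = 4  [C.env - 19]
32. n15.lim = 1  [b₁.fin * -1 - 8]
33. n12.env = 30  [C.lim * 2 + 28]
34. n12.ok = false  [C.lim > 1]
35. n12.acc = 5  [5]
36. n19.tag = "nv"  [terminal]
37. n11.val = "w"  [if S.ok then a.tag else "w"]
38. n11.acc = 5  [S.env - 25]
39. n11.lim = 10  [10]
40. n0.env = -3  [C₁.acc - 8]
41. n0.ok = false  [C₁.acc > 5]
42. n0.acc = 20  [C₁.lim + 10]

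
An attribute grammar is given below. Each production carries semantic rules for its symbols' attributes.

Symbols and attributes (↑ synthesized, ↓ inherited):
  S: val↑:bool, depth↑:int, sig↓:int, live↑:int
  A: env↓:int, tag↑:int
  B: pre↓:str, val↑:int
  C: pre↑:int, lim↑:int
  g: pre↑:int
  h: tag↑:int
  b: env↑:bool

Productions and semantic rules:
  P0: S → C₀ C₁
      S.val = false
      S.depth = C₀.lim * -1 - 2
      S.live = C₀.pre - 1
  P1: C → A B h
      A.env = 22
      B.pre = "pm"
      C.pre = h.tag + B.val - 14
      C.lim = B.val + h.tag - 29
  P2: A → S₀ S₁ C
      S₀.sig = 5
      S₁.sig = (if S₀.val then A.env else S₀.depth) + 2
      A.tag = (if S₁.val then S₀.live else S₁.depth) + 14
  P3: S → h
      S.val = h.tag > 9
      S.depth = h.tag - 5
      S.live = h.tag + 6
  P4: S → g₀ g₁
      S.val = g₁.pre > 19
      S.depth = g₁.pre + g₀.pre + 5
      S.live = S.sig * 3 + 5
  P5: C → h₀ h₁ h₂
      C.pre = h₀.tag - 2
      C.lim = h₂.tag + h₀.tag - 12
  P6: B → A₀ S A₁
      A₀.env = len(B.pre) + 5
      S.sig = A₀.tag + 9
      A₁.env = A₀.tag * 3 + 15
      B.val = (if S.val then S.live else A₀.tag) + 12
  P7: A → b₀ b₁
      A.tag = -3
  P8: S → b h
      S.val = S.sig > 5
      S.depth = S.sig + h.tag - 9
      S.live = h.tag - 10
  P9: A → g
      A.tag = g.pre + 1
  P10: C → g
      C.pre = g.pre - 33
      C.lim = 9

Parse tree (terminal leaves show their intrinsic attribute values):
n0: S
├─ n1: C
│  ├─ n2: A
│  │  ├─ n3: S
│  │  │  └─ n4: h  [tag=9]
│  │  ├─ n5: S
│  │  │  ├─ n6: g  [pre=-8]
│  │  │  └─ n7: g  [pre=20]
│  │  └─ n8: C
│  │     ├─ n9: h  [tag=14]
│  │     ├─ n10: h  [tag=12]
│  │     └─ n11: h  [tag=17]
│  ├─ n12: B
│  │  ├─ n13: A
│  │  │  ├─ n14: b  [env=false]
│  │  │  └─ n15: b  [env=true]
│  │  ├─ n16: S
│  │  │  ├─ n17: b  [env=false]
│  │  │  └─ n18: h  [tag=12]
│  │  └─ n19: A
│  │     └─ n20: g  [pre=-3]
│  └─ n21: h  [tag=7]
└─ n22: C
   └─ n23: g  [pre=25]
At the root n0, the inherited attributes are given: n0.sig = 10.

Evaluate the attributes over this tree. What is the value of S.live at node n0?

1. n0.sig = 10  [given at root]
2. n2.env = 22  [22]
3. n3.sig = 5  [5]
4. n4.tag = 9  [terminal]
5. n3.val = false  [h.tag > 9]
6. n3.depth = 4  [h.tag - 5]
7. n3.live = 15  [h.tag + 6]
8. n5.sig = 6  [(if S₀.val then A.env else S₀.depth) + 2]
9. n6.pre = -8  [terminal]
10. n7.pre = 20  [terminal]
11. n5.val = true  [g₁.pre > 19]
12. n5.depth = 17  [g₁.pre + g₀.pre + 5]
13. n5.live = 23  [S.sig * 3 + 5]
14. n9.tag = 14  [terminal]
15. n10.tag = 12  [terminal]
16. n11.tag = 17  [terminal]
17. n8.pre = 12  [h₀.tag - 2]
18. n8.lim = 19  [h₂.tag + h₀.tag - 12]
19. n2.tag = 29  [(if S₁.val then S₀.live else S₁.depth) + 14]
20. n12.pre = "pm"  ["pm"]
21. n13.env = 7  [len(B.pre) + 5]
22. n14.env = false  [terminal]
23. n15.env = true  [terminal]
24. n13.tag = -3  [-3]
25. n16.sig = 6  [A₀.tag + 9]
26. n17.env = false  [terminal]
27. n18.tag = 12  [terminal]
28. n16.val = true  [S.sig > 5]
29. n16.depth = 9  [S.sig + h.tag - 9]
30. n16.live = 2  [h.tag - 10]
31. n19.env = 6  [A₀.tag * 3 + 15]
32. n20.pre = -3  [terminal]
33. n19.tag = -2  [g.pre + 1]
34. n12.val = 14  [(if S.val then S.live else A₀.tag) + 12]
35. n21.tag = 7  [terminal]
36. n1.pre = 7  [h.tag + B.val - 14]
37. n1.lim = -8  [B.val + h.tag - 29]
38. n23.pre = 25  [terminal]
39. n22.pre = -8  [g.pre - 33]
40. n22.lim = 9  [9]
41. n0.val = false  [false]
42. n0.depth = 6  [C₀.lim * -1 - 2]
43. n0.live = 6  [C₀.pre - 1]

6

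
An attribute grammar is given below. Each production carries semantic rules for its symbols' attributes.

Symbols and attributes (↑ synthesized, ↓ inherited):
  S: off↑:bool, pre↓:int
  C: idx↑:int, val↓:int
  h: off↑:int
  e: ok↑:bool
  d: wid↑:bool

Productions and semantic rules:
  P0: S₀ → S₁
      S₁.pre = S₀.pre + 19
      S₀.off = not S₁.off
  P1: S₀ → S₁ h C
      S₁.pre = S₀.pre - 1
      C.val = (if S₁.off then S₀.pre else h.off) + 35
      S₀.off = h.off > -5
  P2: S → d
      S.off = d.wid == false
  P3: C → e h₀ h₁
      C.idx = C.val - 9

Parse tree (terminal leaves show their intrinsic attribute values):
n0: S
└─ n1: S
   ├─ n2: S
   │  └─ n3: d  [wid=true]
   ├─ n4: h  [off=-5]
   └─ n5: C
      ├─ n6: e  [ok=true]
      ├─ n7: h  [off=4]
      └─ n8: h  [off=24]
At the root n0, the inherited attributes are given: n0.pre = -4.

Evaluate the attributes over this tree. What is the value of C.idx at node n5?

21

1. n0.pre = -4  [given at root]
2. n1.pre = 15  [S₀.pre + 19]
3. n2.pre = 14  [S₀.pre - 1]
4. n3.wid = true  [terminal]
5. n2.off = false  [d.wid == false]
6. n4.off = -5  [terminal]
7. n5.val = 30  [(if S₁.off then S₀.pre else h.off) + 35]
8. n6.ok = true  [terminal]
9. n7.off = 4  [terminal]
10. n8.off = 24  [terminal]
11. n5.idx = 21  [C.val - 9]
12. n1.off = false  [h.off > -5]
13. n0.off = true  [not S₁.off]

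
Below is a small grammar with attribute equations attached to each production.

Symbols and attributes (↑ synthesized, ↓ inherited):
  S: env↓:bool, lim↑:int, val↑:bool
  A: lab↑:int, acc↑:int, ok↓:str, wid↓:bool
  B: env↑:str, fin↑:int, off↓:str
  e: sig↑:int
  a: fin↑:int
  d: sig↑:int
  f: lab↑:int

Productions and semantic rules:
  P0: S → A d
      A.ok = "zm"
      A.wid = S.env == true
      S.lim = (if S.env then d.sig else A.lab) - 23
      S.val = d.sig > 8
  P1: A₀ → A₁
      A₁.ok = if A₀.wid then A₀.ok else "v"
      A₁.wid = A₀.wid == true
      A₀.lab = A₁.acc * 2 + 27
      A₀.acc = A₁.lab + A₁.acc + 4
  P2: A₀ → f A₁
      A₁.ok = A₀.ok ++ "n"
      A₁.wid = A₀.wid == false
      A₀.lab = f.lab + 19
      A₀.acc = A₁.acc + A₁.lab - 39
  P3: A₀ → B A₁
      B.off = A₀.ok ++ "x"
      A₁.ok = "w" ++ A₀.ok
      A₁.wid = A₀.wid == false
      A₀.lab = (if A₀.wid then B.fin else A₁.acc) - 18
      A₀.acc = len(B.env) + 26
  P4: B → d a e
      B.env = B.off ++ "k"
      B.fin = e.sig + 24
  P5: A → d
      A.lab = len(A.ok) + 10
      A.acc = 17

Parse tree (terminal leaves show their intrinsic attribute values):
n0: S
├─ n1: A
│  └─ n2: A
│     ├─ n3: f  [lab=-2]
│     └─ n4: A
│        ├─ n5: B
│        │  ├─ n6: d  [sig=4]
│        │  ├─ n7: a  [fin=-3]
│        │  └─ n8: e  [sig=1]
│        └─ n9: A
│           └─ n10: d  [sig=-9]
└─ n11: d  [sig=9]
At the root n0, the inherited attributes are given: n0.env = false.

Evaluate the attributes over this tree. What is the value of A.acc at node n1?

19

1. n0.env = false  [given at root]
2. n1.ok = "zm"  ["zm"]
3. n1.wid = false  [S.env == true]
4. n2.ok = "v"  [if A₀.wid then A₀.ok else "v"]
5. n2.wid = false  [A₀.wid == true]
6. n3.lab = -2  [terminal]
7. n4.ok = "vn"  [A₀.ok ++ "n"]
8. n4.wid = true  [A₀.wid == false]
9. n5.off = "vnx"  [A₀.ok ++ "x"]
10. n6.sig = 4  [terminal]
11. n7.fin = -3  [terminal]
12. n8.sig = 1  [terminal]
13. n5.env = "vnxk"  [B.off ++ "k"]
14. n5.fin = 25  [e.sig + 24]
15. n9.ok = "wvn"  ["w" ++ A₀.ok]
16. n9.wid = false  [A₀.wid == false]
17. n10.sig = -9  [terminal]
18. n9.lab = 13  [len(A.ok) + 10]
19. n9.acc = 17  [17]
20. n4.lab = 7  [(if A₀.wid then B.fin else A₁.acc) - 18]
21. n4.acc = 30  [len(B.env) + 26]
22. n2.lab = 17  [f.lab + 19]
23. n2.acc = -2  [A₁.acc + A₁.lab - 39]
24. n1.lab = 23  [A₁.acc * 2 + 27]
25. n1.acc = 19  [A₁.lab + A₁.acc + 4]
26. n11.sig = 9  [terminal]
27. n0.lim = 0  [(if S.env then d.sig else A.lab) - 23]
28. n0.val = true  [d.sig > 8]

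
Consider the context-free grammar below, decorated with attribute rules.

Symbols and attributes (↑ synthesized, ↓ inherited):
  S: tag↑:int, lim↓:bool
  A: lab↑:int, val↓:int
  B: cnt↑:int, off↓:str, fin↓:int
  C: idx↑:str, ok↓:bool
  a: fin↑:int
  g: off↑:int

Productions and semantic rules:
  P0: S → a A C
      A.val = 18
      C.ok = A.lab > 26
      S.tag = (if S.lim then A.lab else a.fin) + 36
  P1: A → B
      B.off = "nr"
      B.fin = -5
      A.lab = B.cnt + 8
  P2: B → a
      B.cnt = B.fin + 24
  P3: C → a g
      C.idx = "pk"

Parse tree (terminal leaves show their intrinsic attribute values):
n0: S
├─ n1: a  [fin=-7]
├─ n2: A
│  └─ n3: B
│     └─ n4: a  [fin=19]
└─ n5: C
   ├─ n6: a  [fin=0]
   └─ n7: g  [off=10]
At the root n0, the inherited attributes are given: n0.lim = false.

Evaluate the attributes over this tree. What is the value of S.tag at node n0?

29

1. n0.lim = false  [given at root]
2. n1.fin = -7  [terminal]
3. n2.val = 18  [18]
4. n3.off = "nr"  ["nr"]
5. n3.fin = -5  [-5]
6. n4.fin = 19  [terminal]
7. n3.cnt = 19  [B.fin + 24]
8. n2.lab = 27  [B.cnt + 8]
9. n5.ok = true  [A.lab > 26]
10. n6.fin = 0  [terminal]
11. n7.off = 10  [terminal]
12. n5.idx = "pk"  ["pk"]
13. n0.tag = 29  [(if S.lim then A.lab else a.fin) + 36]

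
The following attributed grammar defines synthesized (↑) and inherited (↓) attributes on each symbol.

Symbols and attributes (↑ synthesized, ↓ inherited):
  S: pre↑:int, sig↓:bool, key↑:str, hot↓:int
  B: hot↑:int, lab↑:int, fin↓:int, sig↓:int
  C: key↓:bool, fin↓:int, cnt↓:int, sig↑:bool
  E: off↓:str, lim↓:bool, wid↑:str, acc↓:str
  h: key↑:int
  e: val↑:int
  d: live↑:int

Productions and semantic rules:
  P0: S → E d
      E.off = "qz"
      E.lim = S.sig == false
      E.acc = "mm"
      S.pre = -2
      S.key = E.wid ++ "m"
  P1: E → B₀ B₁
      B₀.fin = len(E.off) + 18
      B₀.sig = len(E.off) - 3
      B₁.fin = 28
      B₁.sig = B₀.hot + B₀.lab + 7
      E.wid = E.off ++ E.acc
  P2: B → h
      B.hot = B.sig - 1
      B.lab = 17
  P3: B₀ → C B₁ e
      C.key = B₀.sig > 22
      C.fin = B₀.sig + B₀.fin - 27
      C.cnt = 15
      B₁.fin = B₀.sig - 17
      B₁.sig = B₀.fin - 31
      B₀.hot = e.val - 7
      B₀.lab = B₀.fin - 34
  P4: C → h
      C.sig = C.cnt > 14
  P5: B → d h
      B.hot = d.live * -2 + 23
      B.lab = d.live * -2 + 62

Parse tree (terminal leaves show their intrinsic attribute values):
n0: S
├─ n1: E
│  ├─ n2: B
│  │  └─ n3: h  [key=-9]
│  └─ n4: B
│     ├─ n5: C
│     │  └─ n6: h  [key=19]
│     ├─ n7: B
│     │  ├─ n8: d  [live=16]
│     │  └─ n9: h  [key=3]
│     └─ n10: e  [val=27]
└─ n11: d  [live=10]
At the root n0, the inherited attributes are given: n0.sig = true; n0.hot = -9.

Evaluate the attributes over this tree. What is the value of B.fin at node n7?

1. n0.sig = true  [given at root]
2. n0.hot = -9  [given at root]
3. n1.off = "qz"  ["qz"]
4. n1.lim = false  [S.sig == false]
5. n1.acc = "mm"  ["mm"]
6. n2.fin = 20  [len(E.off) + 18]
7. n2.sig = -1  [len(E.off) - 3]
8. n3.key = -9  [terminal]
9. n2.hot = -2  [B.sig - 1]
10. n2.lab = 17  [17]
11. n4.fin = 28  [28]
12. n4.sig = 22  [B₀.hot + B₀.lab + 7]
13. n5.key = false  [B₀.sig > 22]
14. n5.fin = 23  [B₀.sig + B₀.fin - 27]
15. n5.cnt = 15  [15]
16. n6.key = 19  [terminal]
17. n5.sig = true  [C.cnt > 14]
18. n7.fin = 5  [B₀.sig - 17]
19. n7.sig = -3  [B₀.fin - 31]
20. n8.live = 16  [terminal]
21. n9.key = 3  [terminal]
22. n7.hot = -9  [d.live * -2 + 23]
23. n7.lab = 30  [d.live * -2 + 62]
24. n10.val = 27  [terminal]
25. n4.hot = 20  [e.val - 7]
26. n4.lab = -6  [B₀.fin - 34]
27. n1.wid = "qzmm"  [E.off ++ E.acc]
28. n11.live = 10  [terminal]
29. n0.pre = -2  [-2]
30. n0.key = "qzmmm"  [E.wid ++ "m"]

5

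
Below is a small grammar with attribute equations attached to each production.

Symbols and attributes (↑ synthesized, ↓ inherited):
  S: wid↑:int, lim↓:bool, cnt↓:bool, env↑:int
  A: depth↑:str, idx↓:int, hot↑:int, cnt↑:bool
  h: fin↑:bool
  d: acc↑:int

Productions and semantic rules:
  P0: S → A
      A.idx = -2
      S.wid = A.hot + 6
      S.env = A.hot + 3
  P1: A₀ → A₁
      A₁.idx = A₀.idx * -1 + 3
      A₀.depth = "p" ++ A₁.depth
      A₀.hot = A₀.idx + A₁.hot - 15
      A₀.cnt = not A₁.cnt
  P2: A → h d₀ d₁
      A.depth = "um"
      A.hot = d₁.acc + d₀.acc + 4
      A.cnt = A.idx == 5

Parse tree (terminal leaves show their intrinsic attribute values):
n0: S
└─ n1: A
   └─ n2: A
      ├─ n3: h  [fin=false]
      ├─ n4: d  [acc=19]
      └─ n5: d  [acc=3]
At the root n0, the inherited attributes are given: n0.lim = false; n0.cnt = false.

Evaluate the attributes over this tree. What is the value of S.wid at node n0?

15

1. n0.lim = false  [given at root]
2. n0.cnt = false  [given at root]
3. n1.idx = -2  [-2]
4. n2.idx = 5  [A₀.idx * -1 + 3]
5. n3.fin = false  [terminal]
6. n4.acc = 19  [terminal]
7. n5.acc = 3  [terminal]
8. n2.depth = "um"  ["um"]
9. n2.hot = 26  [d₁.acc + d₀.acc + 4]
10. n2.cnt = true  [A.idx == 5]
11. n1.depth = "pum"  ["p" ++ A₁.depth]
12. n1.hot = 9  [A₀.idx + A₁.hot - 15]
13. n1.cnt = false  [not A₁.cnt]
14. n0.wid = 15  [A.hot + 6]
15. n0.env = 12  [A.hot + 3]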